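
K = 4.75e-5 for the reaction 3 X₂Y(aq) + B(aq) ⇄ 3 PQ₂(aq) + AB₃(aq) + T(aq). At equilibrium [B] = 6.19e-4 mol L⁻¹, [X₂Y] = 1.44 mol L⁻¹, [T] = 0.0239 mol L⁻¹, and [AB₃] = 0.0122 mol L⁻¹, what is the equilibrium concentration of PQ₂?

At equilibrium, K = [PQ₂]³·[AB₃]·[T] / ([X₂Y]³·[B]) = 4.75e-5.
([PQ₂])³·(0.0122)·(0.0239) / ((1.44)³·(6.19e-4)) = 4.75e-5
[PQ₂]³ = 3.01e-4 ⇒ [PQ₂] = 0.0670 mol L⁻¹

[PQ₂] = 0.0670 mol L⁻¹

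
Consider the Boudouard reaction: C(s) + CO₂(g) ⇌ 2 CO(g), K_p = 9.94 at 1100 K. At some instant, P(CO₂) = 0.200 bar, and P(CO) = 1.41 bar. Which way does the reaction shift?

no net change (already at equilibrium)

(C is a pure solid — omitted from Q_p.)
Q_p = P(CO)² / P(CO₂) = (1.41)² / (0.200) = 9.94
Q_p = 9.94 = K_p, so the system is already at equilibrium.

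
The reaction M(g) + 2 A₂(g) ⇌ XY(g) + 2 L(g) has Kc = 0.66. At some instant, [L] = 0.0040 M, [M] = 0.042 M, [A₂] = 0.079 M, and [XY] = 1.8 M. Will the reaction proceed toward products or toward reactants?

forward (toward products)

Qc = [XY]·[L]² / ([M]·[A₂]²) = (1.8)·(0.0040)² / ((0.042)·(0.079)²) = 0.11
Qc = 0.11 < Kc = 0.66, so the forward reaction proceeds.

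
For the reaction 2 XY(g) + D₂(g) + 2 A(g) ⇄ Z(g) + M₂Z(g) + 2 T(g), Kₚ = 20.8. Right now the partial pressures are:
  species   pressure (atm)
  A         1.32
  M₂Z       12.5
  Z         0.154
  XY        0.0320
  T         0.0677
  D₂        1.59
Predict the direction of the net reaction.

Qₚ = P(Z)·P(M₂Z)·P(T)² / (P(XY)²·P(D₂)·P(A)²) = (0.154)·(12.5)·(0.0677)² / ((0.0320)²·(1.59)·(1.32)²) = 3.11
Qₚ = 3.11 < Kₚ = 20.8, so the forward reaction proceeds.

toward products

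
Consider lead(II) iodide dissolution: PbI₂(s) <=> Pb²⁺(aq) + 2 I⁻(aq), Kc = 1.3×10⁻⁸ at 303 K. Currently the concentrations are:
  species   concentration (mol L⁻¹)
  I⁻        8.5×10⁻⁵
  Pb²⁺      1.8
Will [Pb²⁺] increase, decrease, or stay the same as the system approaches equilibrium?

stay the same

(PbI₂ is a pure solid — omitted from Qc.)
Qc = [Pb²⁺]·[I⁻]² = (1.8)·(8.5×10⁻⁵)² = 1.3×10⁻⁸
Qc = 1.3×10⁻⁸ = Kc; the system is at equilibrium.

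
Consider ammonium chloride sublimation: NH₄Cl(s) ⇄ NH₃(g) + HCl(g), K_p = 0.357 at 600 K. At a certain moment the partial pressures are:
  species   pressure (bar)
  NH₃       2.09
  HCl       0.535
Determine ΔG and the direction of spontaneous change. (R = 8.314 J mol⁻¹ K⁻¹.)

ΔG = 5.70 kJ/mol; the forward reaction is non-spontaneous

(NH₄Cl is a pure solid — omitted from Q_p.)
Q_p = P(NH₃)·P(HCl) = (2.09)·(0.535) = 1.12
ΔG = RT ln(Q_p/K_p) = (8.314 J mol⁻¹ K⁻¹)(600 K) × ln(1.12/0.357)
   = (4.988 kJ/mol)(1.143) = 5.70 kJ/mol
ΔG > 0, so the forward reaction is non-spontaneous (proceeds in reverse).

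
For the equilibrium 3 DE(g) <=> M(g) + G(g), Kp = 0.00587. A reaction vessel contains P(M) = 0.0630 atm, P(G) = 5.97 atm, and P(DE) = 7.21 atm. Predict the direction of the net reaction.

forward (toward products)

Qp = P(M)·P(G) / P(DE)³ = (0.0630)·(5.97) / (7.21)³ = 0.00100
Qp = 0.00100 < Kp = 0.00587, so the forward reaction proceeds.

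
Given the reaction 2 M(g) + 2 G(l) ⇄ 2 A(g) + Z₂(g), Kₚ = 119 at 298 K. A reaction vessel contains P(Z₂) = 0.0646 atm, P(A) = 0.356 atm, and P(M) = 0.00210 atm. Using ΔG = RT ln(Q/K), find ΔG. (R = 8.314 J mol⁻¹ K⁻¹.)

ΔG = 6.81 kJ/mol

(G is a pure liquid — omitted from Qₚ.)
Qₚ = P(A)²·P(Z₂) / P(M)² = (0.356)²·(0.0646) / (0.00210)² = 1860
ΔG = RT ln(Qₚ/Kₚ) = (8.314 J mol⁻¹ K⁻¹)(298 K) × ln(1860/119)
   = (2.478 kJ/mol)(2.749) = 6.81 kJ/mol
ΔG > 0, so the forward reaction is non-spontaneous (proceeds in reverse).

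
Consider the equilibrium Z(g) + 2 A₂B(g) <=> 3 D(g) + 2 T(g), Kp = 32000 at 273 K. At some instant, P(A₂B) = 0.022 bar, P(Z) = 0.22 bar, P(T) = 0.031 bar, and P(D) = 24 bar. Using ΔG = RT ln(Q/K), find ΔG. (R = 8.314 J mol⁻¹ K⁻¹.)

Qp = P(D)³·P(T)² / (P(Z)·P(A₂B)²) = (24)³·(0.031)² / ((0.22)·(0.022)²) = 1.25×10⁵
ΔG = RT ln(Qp/Kp) = (8.314 J mol⁻¹ K⁻¹)(273 K) × ln(1.25×10⁵/32000)
   = (2.270 kJ/mol)(1.363) = 3.09 kJ/mol
ΔG > 0, so the forward reaction is non-spontaneous (proceeds in reverse).

ΔG = 3.09 kJ/mol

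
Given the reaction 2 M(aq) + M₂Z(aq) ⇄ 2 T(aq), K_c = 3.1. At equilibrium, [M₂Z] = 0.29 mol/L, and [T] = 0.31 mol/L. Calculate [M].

[M] = 0.33 mol/L

At equilibrium, K_c = [T]² / ([M]²·[M₂Z]) = 3.1.
(0.31)² / (([M])²·(0.29)) = 3.1
[M]² = 0.107 ⇒ [M] = 0.33 mol/L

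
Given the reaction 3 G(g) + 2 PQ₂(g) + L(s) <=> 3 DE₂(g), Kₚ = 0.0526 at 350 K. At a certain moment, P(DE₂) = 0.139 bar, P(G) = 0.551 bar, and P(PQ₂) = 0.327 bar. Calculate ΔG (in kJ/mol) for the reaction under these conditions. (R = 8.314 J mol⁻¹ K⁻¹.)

(L is a pure solid — omitted from Qₚ.)
Qₚ = P(DE₂)³ / (P(G)³·P(PQ₂)²) = (0.139)³ / ((0.551)³·(0.327)²) = 0.150
ΔG = RT ln(Qₚ/Kₚ) = (8.314 J mol⁻¹ K⁻¹)(350 K) × ln(0.150/0.0526)
   = (2.910 kJ/mol)(1.048) = 3.05 kJ/mol
ΔG > 0, so the forward reaction is non-spontaneous (proceeds in reverse).

ΔG = 3.05 kJ/mol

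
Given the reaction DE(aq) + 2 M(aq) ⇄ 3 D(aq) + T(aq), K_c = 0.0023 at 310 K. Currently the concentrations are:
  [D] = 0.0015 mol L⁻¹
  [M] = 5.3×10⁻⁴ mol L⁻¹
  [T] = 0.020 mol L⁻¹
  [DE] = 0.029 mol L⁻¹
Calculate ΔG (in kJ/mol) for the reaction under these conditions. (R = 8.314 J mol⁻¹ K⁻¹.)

ΔG = 3.30 kJ/mol

Q_c = [D]³·[T] / ([DE]·[M]²) = (0.0015)³·(0.020) / ((0.029)·(5.3×10⁻⁴)²) = 0.00829
ΔG = RT ln(Q_c/K_c) = (8.314 J mol⁻¹ K⁻¹)(310 K) × ln(0.00829/0.0023)
   = (2.577 kJ/mol)(1.282) = 3.30 kJ/mol
ΔG > 0, so the forward reaction is non-spontaneous (proceeds in reverse).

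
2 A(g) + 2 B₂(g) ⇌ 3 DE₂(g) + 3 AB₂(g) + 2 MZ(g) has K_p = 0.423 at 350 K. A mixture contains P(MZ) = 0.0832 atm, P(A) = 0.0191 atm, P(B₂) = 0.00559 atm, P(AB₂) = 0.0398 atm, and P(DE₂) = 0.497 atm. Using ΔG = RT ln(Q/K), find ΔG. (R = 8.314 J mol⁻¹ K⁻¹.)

Q_p = P(DE₂)³·P(AB₂)³·P(MZ)² / (P(A)²·P(B₂)²) = (0.497)³·(0.0398)³·(0.0832)² / ((0.0191)²·(0.00559)²) = 4.70
ΔG = RT ln(Q_p/K_p) = (8.314 J mol⁻¹ K⁻¹)(350 K) × ln(4.70/0.423)
   = (2.910 kJ/mol)(2.408) = 7.01 kJ/mol
ΔG > 0, so the forward reaction is non-spontaneous (proceeds in reverse).

ΔG = 7.01 kJ/mol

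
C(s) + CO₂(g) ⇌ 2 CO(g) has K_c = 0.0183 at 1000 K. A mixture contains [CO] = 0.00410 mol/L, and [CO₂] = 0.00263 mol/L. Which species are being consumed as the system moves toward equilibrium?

C, CO₂ (reactants)

(C is a pure solid — omitted from Q_c.)
Q_c = [CO]² / [CO₂] = (0.00410)² / (0.00263) = 0.00639
Q_c = 0.00639 < K_c = 0.0183: net forward reaction.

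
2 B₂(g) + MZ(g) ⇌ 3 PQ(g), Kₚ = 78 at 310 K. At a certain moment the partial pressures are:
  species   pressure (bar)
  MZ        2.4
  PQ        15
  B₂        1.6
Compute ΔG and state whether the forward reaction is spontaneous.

ΔG = 5.03 kJ/mol; the forward reaction is non-spontaneous

Qₚ = P(PQ)³ / (P(B₂)²·P(MZ)) = (15)³ / ((1.6)²·(2.4)) = 549
ΔG = RT ln(Qₚ/Kₚ) = (8.314 J mol⁻¹ K⁻¹)(310 K) × ln(549/78)
   = (2.577 kJ/mol)(1.951) = 5.03 kJ/mol
ΔG > 0, so the forward reaction is non-spontaneous (proceeds in reverse).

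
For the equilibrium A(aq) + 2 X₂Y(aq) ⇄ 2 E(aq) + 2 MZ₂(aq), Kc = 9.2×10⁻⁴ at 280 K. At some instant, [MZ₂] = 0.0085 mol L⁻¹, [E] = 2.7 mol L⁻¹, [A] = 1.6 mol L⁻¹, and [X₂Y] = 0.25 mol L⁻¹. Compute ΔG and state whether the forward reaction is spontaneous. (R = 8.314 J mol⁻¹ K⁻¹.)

Qc = [E]²·[MZ₂]² / ([A]·[X₂Y]²) = (2.7)²·(0.0085)² / ((1.6)·(0.25)²) = 0.00527
ΔG = RT ln(Qc/Kc) = (8.314 J mol⁻¹ K⁻¹)(280 K) × ln(0.00527/9.2×10⁻⁴)
   = (2.328 kJ/mol)(1.745) = 4.06 kJ/mol
ΔG > 0, so the forward reaction is non-spontaneous (proceeds in reverse).

ΔG = 4.06 kJ/mol; the forward reaction is non-spontaneous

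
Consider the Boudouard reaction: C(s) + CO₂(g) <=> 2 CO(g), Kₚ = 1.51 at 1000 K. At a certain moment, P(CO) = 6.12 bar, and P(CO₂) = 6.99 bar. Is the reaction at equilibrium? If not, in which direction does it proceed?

in the reverse direction

(C is a pure solid — omitted from Qₚ.)
Qₚ = P(CO)² / P(CO₂) = (6.12)² / (6.99) = 5.36
Qₚ = 5.36 > Kₚ = 1.51, so the reverse reaction proceeds.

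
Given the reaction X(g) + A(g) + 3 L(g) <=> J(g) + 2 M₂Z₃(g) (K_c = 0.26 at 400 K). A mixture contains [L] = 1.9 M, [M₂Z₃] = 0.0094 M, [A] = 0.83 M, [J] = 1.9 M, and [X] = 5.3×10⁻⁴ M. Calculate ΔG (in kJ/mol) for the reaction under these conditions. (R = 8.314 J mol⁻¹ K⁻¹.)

ΔG = -5.13 kJ/mol

Q_c = [J]·[M₂Z₃]² / ([X]·[A]·[L]³) = (1.9)·(0.0094)² / ((5.3×10⁻⁴)·(0.83)·(1.9)³) = 0.0556
ΔG = RT ln(Q_c/K_c) = (8.314 J mol⁻¹ K⁻¹)(400 K) × ln(0.0556/0.26)
   = (3.326 kJ/mol)(-1.542) = -5.13 kJ/mol
ΔG < 0, so the forward reaction is spontaneous (proceeds forward).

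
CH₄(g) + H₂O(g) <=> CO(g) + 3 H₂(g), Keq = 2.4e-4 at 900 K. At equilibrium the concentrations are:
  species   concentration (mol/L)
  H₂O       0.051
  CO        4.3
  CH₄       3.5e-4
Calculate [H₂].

At equilibrium, Keq = [CO]·[H₂]³ / ([CH₄]·[H₂O]) = 2.4e-4.
(4.3)·([H₂])³ / ((3.5e-4)·(0.051)) = 2.4e-4
[H₂]³ = 9.96e-10 ⇒ [H₂] = 0.0010 mol/L

[H₂] = 0.0010 mol/L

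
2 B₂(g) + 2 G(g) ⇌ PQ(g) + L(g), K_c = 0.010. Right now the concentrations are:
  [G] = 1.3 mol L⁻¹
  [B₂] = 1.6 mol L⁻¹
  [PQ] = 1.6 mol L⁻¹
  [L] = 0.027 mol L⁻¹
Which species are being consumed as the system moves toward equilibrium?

none (at equilibrium)

Q_c = [PQ]·[L] / ([B₂]²·[G]²) = (1.6)·(0.027) / ((1.6)²·(1.3)²) = 0.010
Q_c = 0.010 = K_c; the system is at equilibrium.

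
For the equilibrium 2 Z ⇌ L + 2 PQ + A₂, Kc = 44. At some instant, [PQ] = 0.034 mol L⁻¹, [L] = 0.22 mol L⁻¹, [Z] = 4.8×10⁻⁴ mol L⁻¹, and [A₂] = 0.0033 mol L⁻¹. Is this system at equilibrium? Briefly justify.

Qc = [L]·[PQ]²·[A₂] / [Z]² = (0.22)·(0.034)²·(0.0033) / (4.8×10⁻⁴)² = 3.6
Qc = 3.6 < Kc = 44: net forward reaction.

no; Q < K, reaction proceeds forward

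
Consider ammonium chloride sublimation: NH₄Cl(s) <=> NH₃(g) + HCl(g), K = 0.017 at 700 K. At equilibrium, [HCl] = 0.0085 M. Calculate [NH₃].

[NH₃] = 2.0 M

(NH₄Cl is a pure solid — omitted from K.)
At equilibrium, K = [NH₃]·[HCl] = 0.017.
([NH₃])·(0.0085) = 0.017
[NH₃] = 2.00 = 2.0 M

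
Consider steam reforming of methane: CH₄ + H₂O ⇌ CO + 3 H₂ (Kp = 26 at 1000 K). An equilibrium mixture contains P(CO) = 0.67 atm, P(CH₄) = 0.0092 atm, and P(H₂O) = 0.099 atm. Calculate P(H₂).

P(H₂) = 0.33 atm

At equilibrium, Kp = P(CO)·P(H₂)³ / (P(CH₄)·P(H₂O)) = 26.
(0.67)·(P(H₂))³ / ((0.0092)·(0.099)) = 26
P(H₂)³ = 0.0353 ⇒ P(H₂) = 0.33 atm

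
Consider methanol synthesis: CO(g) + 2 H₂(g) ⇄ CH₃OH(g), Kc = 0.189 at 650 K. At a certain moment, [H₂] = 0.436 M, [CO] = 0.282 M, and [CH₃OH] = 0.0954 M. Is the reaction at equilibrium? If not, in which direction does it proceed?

toward reactants

Qc = [CH₃OH] / ([CO]·[H₂]²) = (0.0954) / ((0.282)·(0.436)²) = 1.78
Qc = 1.78 > Kc = 0.189, so the reverse reaction proceeds.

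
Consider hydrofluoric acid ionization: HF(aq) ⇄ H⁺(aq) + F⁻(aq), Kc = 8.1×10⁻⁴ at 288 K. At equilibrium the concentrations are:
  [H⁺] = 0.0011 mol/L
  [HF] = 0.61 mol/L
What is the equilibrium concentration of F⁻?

[F⁻] = 0.45 mol/L

At equilibrium, Kc = [H⁺]·[F⁻] / [HF] = 8.1×10⁻⁴.
(0.0011)·([F⁻]) / (0.61) = 8.1×10⁻⁴
[F⁻] = 0.449 = 0.45 mol/L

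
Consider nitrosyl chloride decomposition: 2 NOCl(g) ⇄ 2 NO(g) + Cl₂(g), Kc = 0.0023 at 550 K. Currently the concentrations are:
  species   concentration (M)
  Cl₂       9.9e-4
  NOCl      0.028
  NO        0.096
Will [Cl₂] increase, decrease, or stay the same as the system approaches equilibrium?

Qc = [NO]²·[Cl₂] / [NOCl]² = (0.096)²·(9.9e-4) / (0.028)² = 0.012
Qc = 0.012 > Kc = 0.0023: net reverse reaction.
Cl₂ is a product, so it decreases.

decrease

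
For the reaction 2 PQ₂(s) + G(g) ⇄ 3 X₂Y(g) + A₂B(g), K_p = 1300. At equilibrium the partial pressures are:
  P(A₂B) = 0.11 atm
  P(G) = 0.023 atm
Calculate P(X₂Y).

P(X₂Y) = 6.5 atm

(PQ₂ is a pure solid — omitted from K_p.)
At equilibrium, K_p = P(X₂Y)³·P(A₂B) / P(G) = 1300.
(P(X₂Y))³·(0.11) / (0.023) = 1300
P(X₂Y)³ = 272 ⇒ P(X₂Y) = 6.5 atm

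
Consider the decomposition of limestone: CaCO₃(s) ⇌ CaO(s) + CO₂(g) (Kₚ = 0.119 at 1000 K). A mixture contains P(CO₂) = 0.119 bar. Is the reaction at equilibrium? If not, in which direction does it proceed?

neither direction; the system is at equilibrium

(CaCO₃, CaO are pure solids — omitted from Qₚ.)
Qₚ = P(CO₂) = 0.119
Qₚ = 0.119 = Kₚ, so the system is already at equilibrium.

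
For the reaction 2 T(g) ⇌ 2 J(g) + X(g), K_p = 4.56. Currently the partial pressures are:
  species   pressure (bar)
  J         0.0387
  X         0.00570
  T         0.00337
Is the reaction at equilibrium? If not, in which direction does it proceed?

Q_p = P(J)²·P(X) / P(T)² = (0.0387)²·(0.00570) / (0.00337)² = 0.752
Q_p = 0.752 < K_p = 4.56, so the forward reaction proceeds.

in the forward direction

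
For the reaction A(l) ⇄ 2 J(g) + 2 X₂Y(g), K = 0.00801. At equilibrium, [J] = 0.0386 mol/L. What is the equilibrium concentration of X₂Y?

(A is a pure liquid — omitted from K.)
At equilibrium, K = [J]²·[X₂Y]² = 0.00801.
(0.0386)²·([X₂Y])² = 0.00801
[X₂Y]² = 5.38 ⇒ [X₂Y] = 2.32 mol/L

[X₂Y] = 2.32 mol/L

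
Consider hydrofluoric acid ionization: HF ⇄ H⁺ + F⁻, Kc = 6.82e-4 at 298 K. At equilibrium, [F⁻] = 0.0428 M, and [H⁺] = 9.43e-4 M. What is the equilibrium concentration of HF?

[HF] = 0.0592 M

At equilibrium, Kc = [H⁺]·[F⁻] / [HF] = 6.82e-4.
(9.43e-4)·(0.0428) / ([HF]) = 6.82e-4
[HF] = 0.0592 M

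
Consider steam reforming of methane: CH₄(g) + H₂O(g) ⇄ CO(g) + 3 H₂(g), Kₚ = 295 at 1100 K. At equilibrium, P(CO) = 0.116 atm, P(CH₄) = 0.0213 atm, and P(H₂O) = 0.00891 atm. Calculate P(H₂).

At equilibrium, Kₚ = P(CO)·P(H₂)³ / (P(CH₄)·P(H₂O)) = 295.
(0.116)·(P(H₂))³ / ((0.0213)·(0.00891)) = 295
P(H₂)³ = 0.483 ⇒ P(H₂) = 0.784 atm

P(H₂) = 0.784 atm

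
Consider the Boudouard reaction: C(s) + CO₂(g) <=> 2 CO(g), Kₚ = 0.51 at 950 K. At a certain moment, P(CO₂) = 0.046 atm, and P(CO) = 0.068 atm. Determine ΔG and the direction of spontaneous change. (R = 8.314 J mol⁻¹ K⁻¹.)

(C is a pure solid — omitted from Qₚ.)
Qₚ = P(CO)² / P(CO₂) = (0.068)² / (0.046) = 0.101
ΔG = RT ln(Qₚ/Kₚ) = (8.314 J mol⁻¹ K⁻¹)(950 K) × ln(0.101/0.51)
   = (7.898 kJ/mol)(-1.619) = -12.8 kJ/mol
ΔG < 0, so the forward reaction is spontaneous (proceeds forward).

ΔG = -12.8 kJ/mol; the forward reaction is spontaneous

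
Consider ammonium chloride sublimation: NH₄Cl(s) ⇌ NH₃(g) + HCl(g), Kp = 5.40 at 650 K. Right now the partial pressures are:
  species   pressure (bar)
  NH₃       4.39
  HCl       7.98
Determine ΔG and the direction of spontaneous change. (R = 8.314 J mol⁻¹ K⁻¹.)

ΔG = 10.1 kJ/mol; the forward reaction is non-spontaneous

(NH₄Cl is a pure solid — omitted from Qp.)
Qp = P(NH₃)·P(HCl) = (4.39)·(7.98) = 35.0
ΔG = RT ln(Qp/Kp) = (8.314 J mol⁻¹ K⁻¹)(650 K) × ln(35.0/5.40)
   = (5.404 kJ/mol)(1.869) = 10.1 kJ/mol
ΔG > 0, so the forward reaction is non-spontaneous (proceeds in reverse).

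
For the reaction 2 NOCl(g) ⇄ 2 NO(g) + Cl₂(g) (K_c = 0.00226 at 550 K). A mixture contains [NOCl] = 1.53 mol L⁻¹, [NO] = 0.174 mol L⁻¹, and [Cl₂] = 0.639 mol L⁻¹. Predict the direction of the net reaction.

to the left

Q_c = [NO]²·[Cl₂] / [NOCl]² = (0.174)²·(0.639) / (1.53)² = 0.00826
Q_c = 0.00826 > K_c = 0.00226, so the reverse reaction proceeds.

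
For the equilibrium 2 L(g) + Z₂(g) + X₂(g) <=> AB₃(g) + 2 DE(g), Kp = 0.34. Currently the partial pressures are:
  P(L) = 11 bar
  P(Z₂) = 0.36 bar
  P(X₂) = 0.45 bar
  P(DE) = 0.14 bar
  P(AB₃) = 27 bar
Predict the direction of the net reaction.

Qp = P(AB₃)·P(DE)² / (P(L)²·P(Z₂)·P(X₂)) = (27)·(0.14)² / ((11)²·(0.36)·(0.45)) = 0.027
Qp = 0.027 < Kp = 0.34, so the forward reaction proceeds.

to the right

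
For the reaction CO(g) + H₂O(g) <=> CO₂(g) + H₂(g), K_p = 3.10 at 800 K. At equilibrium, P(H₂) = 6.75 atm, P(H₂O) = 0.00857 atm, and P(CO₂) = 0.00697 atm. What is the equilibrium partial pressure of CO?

At equilibrium, K_p = P(CO₂)·P(H₂) / (P(CO)·P(H₂O)) = 3.10.
(0.00697)·(6.75) / ((P(CO))·(0.00857)) = 3.10
P(CO) = 1.77 atm

P(CO) = 1.77 atm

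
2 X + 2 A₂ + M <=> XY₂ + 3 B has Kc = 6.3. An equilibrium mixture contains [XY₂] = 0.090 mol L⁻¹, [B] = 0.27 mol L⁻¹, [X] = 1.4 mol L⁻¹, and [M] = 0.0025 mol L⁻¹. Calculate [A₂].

At equilibrium, Kc = [XY₂]·[B]³ / ([X]²·[A₂]²·[M]) = 6.3.
(0.090)·(0.27)³ / ((1.4)²·([A₂])²·(0.0025)) = 6.3
[A₂]² = 0.0574 ⇒ [A₂] = 0.24 mol L⁻¹

[A₂] = 0.24 mol L⁻¹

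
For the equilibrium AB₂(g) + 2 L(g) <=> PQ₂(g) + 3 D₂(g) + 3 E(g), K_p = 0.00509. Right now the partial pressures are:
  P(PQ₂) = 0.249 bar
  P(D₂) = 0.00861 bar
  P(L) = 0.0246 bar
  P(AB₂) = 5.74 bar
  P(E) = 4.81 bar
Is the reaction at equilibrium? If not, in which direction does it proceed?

Q_p = P(PQ₂)·P(D₂)³·P(E)³ / (P(AB₂)·P(L)²) = (0.249)·(0.00861)³·(4.81)³ / ((5.74)·(0.0246)²) = 0.00509
Q_p = 0.00509 = K_p, so the system is already at equilibrium.

at equilibrium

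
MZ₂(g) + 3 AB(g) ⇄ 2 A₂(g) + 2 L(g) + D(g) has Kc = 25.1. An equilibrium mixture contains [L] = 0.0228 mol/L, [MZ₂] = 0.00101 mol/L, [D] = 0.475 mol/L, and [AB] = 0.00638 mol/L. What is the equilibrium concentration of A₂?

[A₂] = 0.00516 mol/L

At equilibrium, Kc = [A₂]²·[L]²·[D] / ([MZ₂]·[AB]³) = 25.1.
([A₂])²·(0.0228)²·(0.475) / ((0.00101)·(0.00638)³) = 25.1
[A₂]² = 2.67e-5 ⇒ [A₂] = 0.00516 mol/L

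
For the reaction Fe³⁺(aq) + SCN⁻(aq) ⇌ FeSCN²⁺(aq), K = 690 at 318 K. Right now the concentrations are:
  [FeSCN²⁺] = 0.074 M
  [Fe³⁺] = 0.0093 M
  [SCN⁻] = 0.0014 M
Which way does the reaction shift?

reverse (toward reactants)

Q = [FeSCN²⁺] / ([Fe³⁺]·[SCN⁻]) = (0.074) / ((0.0093)·(0.0014)) = 5700
Q = 5700 > K = 690, so the reverse reaction proceeds.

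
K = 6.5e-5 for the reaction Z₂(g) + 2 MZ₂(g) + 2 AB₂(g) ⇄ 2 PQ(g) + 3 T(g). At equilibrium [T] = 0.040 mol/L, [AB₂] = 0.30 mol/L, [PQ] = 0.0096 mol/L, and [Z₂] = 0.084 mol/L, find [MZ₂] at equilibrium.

[MZ₂] = 0.11 mol/L

At equilibrium, K = [PQ]²·[T]³ / ([Z₂]·[MZ₂]²·[AB₂]²) = 6.5e-5.
(0.0096)²·(0.040)³ / ((0.084)·([MZ₂])²·(0.30)²) = 6.5e-5
[MZ₂]² = 0.0120 ⇒ [MZ₂] = 0.11 mol/L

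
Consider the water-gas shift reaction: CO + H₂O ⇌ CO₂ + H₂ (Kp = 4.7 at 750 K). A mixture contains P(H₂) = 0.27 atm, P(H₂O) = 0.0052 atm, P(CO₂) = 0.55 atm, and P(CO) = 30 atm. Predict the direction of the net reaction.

Qp = P(CO₂)·P(H₂) / (P(CO)·P(H₂O)) = (0.55)·(0.27) / ((30)·(0.0052)) = 0.95
Qp = 0.95 < Kp = 4.7, so the forward reaction proceeds.

to the right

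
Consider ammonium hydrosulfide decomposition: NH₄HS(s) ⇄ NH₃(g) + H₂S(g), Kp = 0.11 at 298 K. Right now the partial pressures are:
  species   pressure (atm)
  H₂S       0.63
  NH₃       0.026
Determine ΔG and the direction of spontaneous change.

ΔG = -4.72 kJ/mol; the forward reaction is spontaneous

(NH₄HS is a pure solid — omitted from Qp.)
Qp = P(NH₃)·P(H₂S) = (0.026)·(0.63) = 0.0164
ΔG = RT ln(Qp/Kp) = (8.314 J mol⁻¹ K⁻¹)(298 K) × ln(0.0164/0.11)
   = (2.478 kJ/mol)(-1.903) = -4.72 kJ/mol
ΔG < 0, so the forward reaction is spontaneous (proceeds forward).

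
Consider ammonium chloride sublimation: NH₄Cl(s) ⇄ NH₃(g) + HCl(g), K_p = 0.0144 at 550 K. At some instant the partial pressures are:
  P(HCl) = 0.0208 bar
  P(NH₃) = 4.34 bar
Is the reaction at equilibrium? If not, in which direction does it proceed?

(NH₄Cl is a pure solid — omitted from Q_p.)
Q_p = P(NH₃)·P(HCl) = (4.34)·(0.0208) = 0.0903
Q_p = 0.0903 > K_p = 0.0144, so the reverse reaction proceeds.

reverse (toward reactants)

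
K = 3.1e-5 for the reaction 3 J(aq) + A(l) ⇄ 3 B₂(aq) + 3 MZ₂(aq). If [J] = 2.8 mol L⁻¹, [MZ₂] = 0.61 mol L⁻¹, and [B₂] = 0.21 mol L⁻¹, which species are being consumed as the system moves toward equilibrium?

(A is a pure liquid — omitted from Q.)
Q = [B₂]³·[MZ₂]³ / [J]³ = (0.21)³·(0.61)³ / (2.8)³ = 9.6e-5
Q = 9.6e-5 > K = 3.1e-5: net reverse reaction.

B₂, MZ₂ (products)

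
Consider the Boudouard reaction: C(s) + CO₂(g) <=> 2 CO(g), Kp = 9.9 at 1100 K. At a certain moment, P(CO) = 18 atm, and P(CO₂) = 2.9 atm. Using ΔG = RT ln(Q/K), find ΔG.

ΔG = 22.2 kJ/mol

(C is a pure solid — omitted from Qp.)
Qp = P(CO)² / P(CO₂) = (18)² / (2.9) = 112
ΔG = RT ln(Qp/Kp) = (8.314 J mol⁻¹ K⁻¹)(1100 K) × ln(112/9.9)
   = (9.145 kJ/mol)(2.426) = 22.2 kJ/mol
ΔG > 0, so the forward reaction is non-spontaneous (proceeds in reverse).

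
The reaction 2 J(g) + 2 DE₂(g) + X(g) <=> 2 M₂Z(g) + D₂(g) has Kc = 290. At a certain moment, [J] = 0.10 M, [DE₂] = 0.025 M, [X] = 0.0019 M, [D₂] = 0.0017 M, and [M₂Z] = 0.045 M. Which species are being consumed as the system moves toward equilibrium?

none (at equilibrium)

Qc = [M₂Z]²·[D₂] / ([J]²·[DE₂]²·[X]) = (0.045)²·(0.0017) / ((0.10)²·(0.025)²·(0.0019)) = 290
Qc = 290 = Kc; the system is at equilibrium.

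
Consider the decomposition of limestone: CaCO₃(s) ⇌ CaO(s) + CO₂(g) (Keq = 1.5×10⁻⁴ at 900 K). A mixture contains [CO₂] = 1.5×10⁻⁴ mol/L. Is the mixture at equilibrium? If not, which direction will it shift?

(CaCO₃, CaO are pure solids — omitted from Q.)
Q = [CO₂] = 1.5×10⁻⁴
Q = 1.5×10⁻⁴ = Keq; the system is at equilibrium.

yes, at equilibrium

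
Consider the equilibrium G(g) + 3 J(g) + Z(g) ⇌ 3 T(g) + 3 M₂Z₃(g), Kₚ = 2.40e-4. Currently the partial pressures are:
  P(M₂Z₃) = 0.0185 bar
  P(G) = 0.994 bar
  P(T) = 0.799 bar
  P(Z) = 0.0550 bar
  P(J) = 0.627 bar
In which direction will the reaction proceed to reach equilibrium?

Qₚ = P(T)³·P(M₂Z₃)³ / (P(G)·P(J)³·P(Z)) = (0.799)³·(0.0185)³ / ((0.994)·(0.627)³·(0.0550)) = 2.40e-4
Qₚ = 2.40e-4 = Kₚ, so the system is already at equilibrium.

no net change (already at equilibrium)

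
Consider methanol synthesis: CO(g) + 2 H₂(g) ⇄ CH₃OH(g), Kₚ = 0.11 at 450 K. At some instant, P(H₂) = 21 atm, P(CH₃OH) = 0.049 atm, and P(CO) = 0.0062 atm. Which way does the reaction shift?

in the forward direction

Qₚ = P(CH₃OH) / (P(CO)·P(H₂)²) = (0.049) / ((0.0062)·(21)²) = 0.018
Qₚ = 0.018 < Kₚ = 0.11, so the forward reaction proceeds.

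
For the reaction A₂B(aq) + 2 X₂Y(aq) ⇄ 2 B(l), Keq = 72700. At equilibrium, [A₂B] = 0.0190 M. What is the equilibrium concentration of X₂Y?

[X₂Y] = 0.0269 M

(B is a pure liquid — omitted from Keq.)
At equilibrium, Keq = 1 / ([A₂B]·[X₂Y]²) = 72700.
1 / ((0.0190)·([X₂Y])²) = 72700
[X₂Y]² = 7.24e-4 ⇒ [X₂Y] = 0.0269 M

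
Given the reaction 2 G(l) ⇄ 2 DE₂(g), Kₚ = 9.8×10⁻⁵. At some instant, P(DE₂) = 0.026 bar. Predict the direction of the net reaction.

toward reactants

(G is a pure liquid — omitted from Qₚ.)
Qₚ = P(DE₂)² = (0.026)² = 6.8×10⁻⁴
Qₚ = 6.8×10⁻⁴ > Kₚ = 9.8×10⁻⁵, so the reverse reaction proceeds.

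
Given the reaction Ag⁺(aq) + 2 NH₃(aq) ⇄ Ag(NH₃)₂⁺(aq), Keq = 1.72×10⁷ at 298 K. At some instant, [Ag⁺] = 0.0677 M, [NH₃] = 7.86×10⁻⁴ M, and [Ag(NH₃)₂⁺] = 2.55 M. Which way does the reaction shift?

Q = [Ag(NH₃)₂⁺] / ([Ag⁺]·[NH₃]²) = (2.55) / ((0.0677)·(7.86×10⁻⁴)²) = 6.10×10⁷
Q = 6.10×10⁷ > Keq = 1.72×10⁷, so the reverse reaction proceeds.

reverse (toward reactants)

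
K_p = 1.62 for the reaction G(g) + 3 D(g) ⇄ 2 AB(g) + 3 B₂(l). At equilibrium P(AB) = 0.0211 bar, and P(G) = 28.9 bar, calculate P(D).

P(D) = 0.0212 bar

(B₂ is a pure liquid — omitted from K_p.)
At equilibrium, K_p = P(AB)² / (P(G)·P(D)³) = 1.62.
(0.0211)² / ((28.9)·(P(D))³) = 1.62
P(D)³ = 9.51×10⁻⁶ ⇒ P(D) = 0.0212 bar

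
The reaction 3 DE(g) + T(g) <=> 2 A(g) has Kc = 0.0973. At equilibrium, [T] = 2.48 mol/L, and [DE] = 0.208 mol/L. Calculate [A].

[A] = 0.0466 mol/L

At equilibrium, Kc = [A]² / ([DE]³·[T]) = 0.0973.
([A])² / ((0.208)³·(2.48)) = 0.0973
[A]² = 0.00217 ⇒ [A] = 0.0466 mol/L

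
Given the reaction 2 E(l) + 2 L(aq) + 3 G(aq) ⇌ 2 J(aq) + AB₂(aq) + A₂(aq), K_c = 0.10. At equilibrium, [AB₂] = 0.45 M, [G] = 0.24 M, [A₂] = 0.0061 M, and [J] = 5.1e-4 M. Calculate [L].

(E is a pure liquid — omitted from K_c.)
At equilibrium, K_c = [J]²·[AB₂]·[A₂] / ([L]²·[G]³) = 0.10.
(5.1e-4)²·(0.45)·(0.0061) / (([L])²·(0.24)³) = 0.10
[L]² = 5.16e-7 ⇒ [L] = 7.2e-4 M

[L] = 7.2e-4 M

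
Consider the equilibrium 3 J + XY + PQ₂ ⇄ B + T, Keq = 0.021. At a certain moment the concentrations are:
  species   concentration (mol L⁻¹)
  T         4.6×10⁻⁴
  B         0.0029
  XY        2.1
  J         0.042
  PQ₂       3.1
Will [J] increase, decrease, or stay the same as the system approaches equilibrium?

Q = [B]·[T] / ([J]³·[XY]·[PQ₂]) = (0.0029)·(4.6×10⁻⁴) / ((0.042)³·(2.1)·(3.1)) = 0.0028
Q = 0.0028 < Keq = 0.021: net forward reaction.
J is a reactant, so it decreases.

decrease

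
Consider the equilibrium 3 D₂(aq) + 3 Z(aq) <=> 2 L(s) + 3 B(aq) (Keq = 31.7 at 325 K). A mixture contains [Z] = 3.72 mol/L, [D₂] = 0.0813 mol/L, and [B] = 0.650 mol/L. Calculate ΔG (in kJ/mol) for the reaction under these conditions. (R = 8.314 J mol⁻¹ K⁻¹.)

ΔG = -3.14 kJ/mol

(L is a pure solid — omitted from Q.)
Q = [B]³ / ([D₂]³·[Z]³) = (0.650)³ / ((0.0813)³·(3.72)³) = 9.93
ΔG = RT ln(Q/Keq) = (8.314 J mol⁻¹ K⁻¹)(325 K) × ln(9.93/31.7)
   = (2.702 kJ/mol)(-1.161) = -3.14 kJ/mol
ΔG < 0, so the forward reaction is spontaneous (proceeds forward).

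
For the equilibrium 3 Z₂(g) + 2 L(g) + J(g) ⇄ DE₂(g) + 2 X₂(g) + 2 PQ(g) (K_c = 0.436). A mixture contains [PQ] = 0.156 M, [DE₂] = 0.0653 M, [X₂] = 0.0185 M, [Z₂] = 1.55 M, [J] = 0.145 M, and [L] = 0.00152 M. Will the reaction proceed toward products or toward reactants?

no net change (already at equilibrium)

Q_c = [DE₂]·[X₂]²·[PQ]² / ([Z₂]³·[L]²·[J]) = (0.0653)·(0.0185)²·(0.156)² / ((1.55)³·(0.00152)²·(0.145)) = 0.436
Q_c = 0.436 = K_c, so the system is already at equilibrium.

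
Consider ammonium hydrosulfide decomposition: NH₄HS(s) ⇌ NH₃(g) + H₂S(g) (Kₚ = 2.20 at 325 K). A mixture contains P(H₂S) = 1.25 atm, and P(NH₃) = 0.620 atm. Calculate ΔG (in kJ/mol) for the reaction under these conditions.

ΔG = -2.82 kJ/mol

(NH₄HS is a pure solid — omitted from Qₚ.)
Qₚ = P(NH₃)·P(H₂S) = (0.620)·(1.25) = 0.775
ΔG = RT ln(Qₚ/Kₚ) = (8.314 J mol⁻¹ K⁻¹)(325 K) × ln(0.775/2.20)
   = (2.702 kJ/mol)(-1.043) = -2.82 kJ/mol
ΔG < 0, so the forward reaction is spontaneous (proceeds forward).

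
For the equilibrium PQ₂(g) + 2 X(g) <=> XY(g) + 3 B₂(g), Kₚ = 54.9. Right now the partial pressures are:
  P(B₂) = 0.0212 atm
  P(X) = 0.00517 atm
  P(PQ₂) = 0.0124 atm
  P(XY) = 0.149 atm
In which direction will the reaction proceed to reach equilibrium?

to the right

Qₚ = P(XY)·P(B₂)³ / (P(PQ₂)·P(X)²) = (0.149)·(0.0212)³ / ((0.0124)·(0.00517)²) = 4.28
Qₚ = 4.28 < Kₚ = 54.9, so the forward reaction proceeds.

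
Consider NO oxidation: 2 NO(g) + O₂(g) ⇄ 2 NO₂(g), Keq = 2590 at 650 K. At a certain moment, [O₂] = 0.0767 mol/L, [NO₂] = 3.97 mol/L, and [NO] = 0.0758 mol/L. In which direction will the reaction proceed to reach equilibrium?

Q = [NO₂]² / ([NO]²·[O₂]) = (3.97)² / ((0.0758)²·(0.0767)) = 35800
Q = 35800 > Keq = 2590, so the reverse reaction proceeds.

toward reactants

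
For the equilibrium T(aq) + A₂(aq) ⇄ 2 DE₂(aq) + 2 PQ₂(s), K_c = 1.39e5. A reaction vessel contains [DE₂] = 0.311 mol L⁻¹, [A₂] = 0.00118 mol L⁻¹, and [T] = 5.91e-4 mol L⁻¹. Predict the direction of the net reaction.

(PQ₂ is a pure solid — omitted from Q_c.)
Q_c = [DE₂]² / ([T]·[A₂]) = (0.311)² / ((5.91e-4)·(0.00118)) = 1.39e5
Q_c = 1.39e5 = K_c, so the system is already at equilibrium.

neither direction; the system is at equilibrium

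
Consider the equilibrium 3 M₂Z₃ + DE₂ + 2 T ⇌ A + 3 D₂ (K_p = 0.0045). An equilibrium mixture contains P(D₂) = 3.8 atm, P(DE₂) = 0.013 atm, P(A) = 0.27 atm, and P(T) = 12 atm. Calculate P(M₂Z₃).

P(M₂Z₃) = 12 atm

At equilibrium, K_p = P(A)·P(D₂)³ / (P(M₂Z₃)³·P(DE₂)·P(T)²) = 0.0045.
(0.27)·(3.8)³ / ((P(M₂Z₃))³·(0.013)·(12)²) = 0.0045
P(M₂Z₃)³ = 1760 ⇒ P(M₂Z₃) = 12 atm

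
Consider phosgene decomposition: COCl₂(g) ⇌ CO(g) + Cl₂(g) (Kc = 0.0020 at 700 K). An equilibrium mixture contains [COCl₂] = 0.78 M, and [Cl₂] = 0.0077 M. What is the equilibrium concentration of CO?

[CO] = 0.20 M

At equilibrium, Kc = [CO]·[Cl₂] / [COCl₂] = 0.0020.
([CO])·(0.0077) / (0.78) = 0.0020
[CO] = 0.203 = 0.20 M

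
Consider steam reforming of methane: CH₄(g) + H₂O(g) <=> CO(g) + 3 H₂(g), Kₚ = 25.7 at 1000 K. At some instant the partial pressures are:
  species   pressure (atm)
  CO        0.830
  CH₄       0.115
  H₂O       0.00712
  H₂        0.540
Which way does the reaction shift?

reverse (toward reactants)

Qₚ = P(CO)·P(H₂)³ / (P(CH₄)·P(H₂O)) = (0.830)·(0.540)³ / ((0.115)·(0.00712)) = 160
Qₚ = 160 > Kₚ = 25.7, so the reverse reaction proceeds.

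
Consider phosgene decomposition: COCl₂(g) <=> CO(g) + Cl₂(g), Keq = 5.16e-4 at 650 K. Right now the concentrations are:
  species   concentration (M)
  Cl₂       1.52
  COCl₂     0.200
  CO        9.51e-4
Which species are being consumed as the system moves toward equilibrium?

CO, Cl₂ (products)

Q = [CO]·[Cl₂] / [COCl₂] = (9.51e-4)·(1.52) / (0.200) = 0.00723
Q = 0.00723 > Keq = 5.16e-4: net reverse reaction.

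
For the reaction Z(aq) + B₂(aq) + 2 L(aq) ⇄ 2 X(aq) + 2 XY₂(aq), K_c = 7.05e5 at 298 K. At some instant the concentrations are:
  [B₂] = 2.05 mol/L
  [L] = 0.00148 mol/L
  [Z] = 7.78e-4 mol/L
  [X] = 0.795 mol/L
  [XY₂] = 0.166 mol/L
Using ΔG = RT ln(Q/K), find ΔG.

ΔG = 4.85 kJ/mol

Q_c = [X]²·[XY₂]² / ([Z]·[B₂]·[L]²) = (0.795)²·(0.166)² / ((7.78e-4)·(2.05)·(0.00148)²) = 4.99e6
ΔG = RT ln(Q_c/K_c) = (8.314 J mol⁻¹ K⁻¹)(298 K) × ln(4.99e6/7.05e5)
   = (2.478 kJ/mol)(1.957) = 4.85 kJ/mol
ΔG > 0, so the forward reaction is non-spontaneous (proceeds in reverse).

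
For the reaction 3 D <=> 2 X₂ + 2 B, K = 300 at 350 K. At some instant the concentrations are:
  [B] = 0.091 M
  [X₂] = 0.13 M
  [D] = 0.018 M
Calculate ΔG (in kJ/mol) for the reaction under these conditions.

ΔG = -7.35 kJ/mol

Q = [X₂]²·[B]² / [D]³ = (0.13)²·(0.091)² / (0.018)³ = 24.0
ΔG = RT ln(Q/K) = (8.314 J mol⁻¹ K⁻¹)(350 K) × ln(24.0/300)
   = (2.910 kJ/mol)(-2.526) = -7.35 kJ/mol
ΔG < 0, so the forward reaction is spontaneous (proceeds forward).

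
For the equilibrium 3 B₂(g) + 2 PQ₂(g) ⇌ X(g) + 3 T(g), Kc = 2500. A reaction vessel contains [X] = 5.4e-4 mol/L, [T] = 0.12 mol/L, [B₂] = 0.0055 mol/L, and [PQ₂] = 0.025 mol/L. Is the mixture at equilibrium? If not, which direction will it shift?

no; Q > K, reaction proceeds in reverse

Qc = [X]·[T]³ / ([B₂]³·[PQ₂]²) = (5.4e-4)·(0.12)³ / ((0.0055)³·(0.025)²) = 9000
Qc = 9000 > Kc = 2500: net reverse reaction.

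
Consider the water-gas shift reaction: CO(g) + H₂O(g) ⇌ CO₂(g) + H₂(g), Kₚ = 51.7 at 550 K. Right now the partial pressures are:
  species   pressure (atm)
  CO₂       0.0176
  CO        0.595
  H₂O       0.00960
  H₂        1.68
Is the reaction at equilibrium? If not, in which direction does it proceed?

Qₚ = P(CO₂)·P(H₂) / (P(CO)·P(H₂O)) = (0.0176)·(1.68) / ((0.595)·(0.00960)) = 5.18
Qₚ = 5.18 < Kₚ = 51.7, so the forward reaction proceeds.

in the forward direction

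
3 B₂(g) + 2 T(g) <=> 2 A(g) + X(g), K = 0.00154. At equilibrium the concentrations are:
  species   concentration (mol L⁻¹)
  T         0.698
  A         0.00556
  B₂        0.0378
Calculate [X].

[X] = 0.00131 mol L⁻¹

At equilibrium, K = [A]²·[X] / ([B₂]³·[T]²) = 0.00154.
(0.00556)²·([X]) / ((0.0378)³·(0.698)²) = 0.00154
[X] = 0.00131 mol L⁻¹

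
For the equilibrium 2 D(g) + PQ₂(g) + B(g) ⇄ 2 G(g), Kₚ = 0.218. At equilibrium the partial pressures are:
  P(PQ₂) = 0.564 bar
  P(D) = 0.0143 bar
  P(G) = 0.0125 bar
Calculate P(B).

P(B) = 6.21 bar

At equilibrium, Kₚ = P(G)² / (P(D)²·P(PQ₂)·P(B)) = 0.218.
(0.0125)² / ((0.0143)²·(0.564)·(P(B))) = 0.218
P(B) = 6.21 bar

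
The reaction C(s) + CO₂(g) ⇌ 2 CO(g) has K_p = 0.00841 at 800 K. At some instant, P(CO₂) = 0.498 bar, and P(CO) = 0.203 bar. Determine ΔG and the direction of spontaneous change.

ΔG = 15.2 kJ/mol; the forward reaction is non-spontaneous

(C is a pure solid — omitted from Q_p.)
Q_p = P(CO)² / P(CO₂) = (0.203)² / (0.498) = 0.0827
ΔG = RT ln(Q_p/K_p) = (8.314 J mol⁻¹ K⁻¹)(800 K) × ln(0.0827/0.00841)
   = (6.651 kJ/mol)(2.286) = 15.2 kJ/mol
ΔG > 0, so the forward reaction is non-spontaneous (proceeds in reverse).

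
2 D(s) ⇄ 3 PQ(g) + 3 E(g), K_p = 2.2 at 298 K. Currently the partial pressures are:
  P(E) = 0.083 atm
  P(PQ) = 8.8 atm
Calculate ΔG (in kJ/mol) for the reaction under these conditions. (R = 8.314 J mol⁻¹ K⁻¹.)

ΔG = -4.29 kJ/mol

(D is a pure solid — omitted from Q_p.)
Q_p = P(PQ)³·P(E)³ = (8.8)³·(0.083)³ = 0.390
ΔG = RT ln(Q_p/K_p) = (8.314 J mol⁻¹ K⁻¹)(298 K) × ln(0.390/2.2)
   = (2.478 kJ/mol)(-1.730) = -4.29 kJ/mol
ΔG < 0, so the forward reaction is spontaneous (proceeds forward).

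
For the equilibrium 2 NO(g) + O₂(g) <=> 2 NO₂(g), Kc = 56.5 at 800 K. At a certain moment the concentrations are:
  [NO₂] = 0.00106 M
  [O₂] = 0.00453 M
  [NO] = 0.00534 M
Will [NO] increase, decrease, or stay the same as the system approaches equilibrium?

decrease

Qc = [NO₂]² / ([NO]²·[O₂]) = (0.00106)² / ((0.00534)²·(0.00453)) = 8.70
Qc = 8.70 < Kc = 56.5: net forward reaction.
NO is a reactant, so it decreases.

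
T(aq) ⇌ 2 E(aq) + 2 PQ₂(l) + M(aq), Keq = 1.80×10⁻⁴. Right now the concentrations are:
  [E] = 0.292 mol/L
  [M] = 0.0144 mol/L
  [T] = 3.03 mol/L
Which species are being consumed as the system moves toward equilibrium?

E, PQ₂, M (products)

(PQ₂ is a pure liquid — omitted from Q.)
Q = [E]²·[M] / [T] = (0.292)²·(0.0144) / (3.03) = 4.05×10⁻⁴
Q = 4.05×10⁻⁴ > Keq = 1.80×10⁻⁴: net reverse reaction.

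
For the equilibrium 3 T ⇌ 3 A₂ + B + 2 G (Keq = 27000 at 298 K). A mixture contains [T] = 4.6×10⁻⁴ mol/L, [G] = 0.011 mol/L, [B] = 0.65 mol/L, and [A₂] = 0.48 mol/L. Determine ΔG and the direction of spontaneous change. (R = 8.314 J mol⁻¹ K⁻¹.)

ΔG = 2.97 kJ/mol; the forward reaction is non-spontaneous

Q = [A₂]³·[B]·[G]² / [T]³ = (0.48)³·(0.65)·(0.011)² / (4.6×10⁻⁴)³ = 89400
ΔG = RT ln(Q/Keq) = (8.314 J mol⁻¹ K⁻¹)(298 K) × ln(89400/27000)
   = (2.478 kJ/mol)(1.197) = 2.97 kJ/mol
ΔG > 0, so the forward reaction is non-spontaneous (proceeds in reverse).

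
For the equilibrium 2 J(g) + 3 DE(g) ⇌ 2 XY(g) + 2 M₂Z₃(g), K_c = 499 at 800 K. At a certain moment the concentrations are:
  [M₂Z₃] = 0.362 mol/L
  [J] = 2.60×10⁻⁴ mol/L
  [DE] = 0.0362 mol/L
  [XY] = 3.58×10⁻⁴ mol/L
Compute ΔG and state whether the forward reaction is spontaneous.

ΔG = 15.6 kJ/mol; the forward reaction is non-spontaneous

Q_c = [XY]²·[M₂Z₃]² / ([J]²·[DE]³) = (3.58×10⁻⁴)²·(0.362)² / ((2.60×10⁻⁴)²·(0.0362)³) = 5240
ΔG = RT ln(Q_c/K_c) = (8.314 J mol⁻¹ K⁻¹)(800 K) × ln(5240/499)
   = (6.651 kJ/mol)(2.351) = 15.6 kJ/mol
ΔG > 0, so the forward reaction is non-spontaneous (proceeds in reverse).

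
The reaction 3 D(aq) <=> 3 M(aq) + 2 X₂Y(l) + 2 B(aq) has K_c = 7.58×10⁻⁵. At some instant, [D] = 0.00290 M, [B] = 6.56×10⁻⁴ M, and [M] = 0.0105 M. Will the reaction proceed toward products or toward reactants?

(X₂Y is a pure liquid — omitted from Q_c.)
Q_c = [M]³·[B]² / [D]³ = (0.0105)³·(6.56×10⁻⁴)² / (0.00290)³ = 2.04×10⁻⁵
Q_c = 2.04×10⁻⁵ < K_c = 7.58×10⁻⁵, so the forward reaction proceeds.

to the right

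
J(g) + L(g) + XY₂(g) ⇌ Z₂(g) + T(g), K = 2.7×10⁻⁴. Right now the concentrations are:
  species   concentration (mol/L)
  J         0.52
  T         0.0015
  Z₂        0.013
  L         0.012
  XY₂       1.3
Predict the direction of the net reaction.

reverse (toward reactants)

Q = [Z₂]·[T] / ([J]·[L]·[XY₂]) = (0.013)·(0.0015) / ((0.52)·(0.012)·(1.3)) = 0.0024
Q = 0.0024 > K = 2.7×10⁻⁴, so the reverse reaction proceeds.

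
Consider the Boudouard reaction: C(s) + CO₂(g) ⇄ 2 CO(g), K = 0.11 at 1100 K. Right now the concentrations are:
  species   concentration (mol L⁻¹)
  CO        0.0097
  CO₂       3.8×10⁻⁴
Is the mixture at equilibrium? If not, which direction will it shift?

(C is a pure solid — omitted from Q.)
Q = [CO]² / [CO₂] = (0.0097)² / (3.8×10⁻⁴) = 0.25
Q = 0.25 > K = 0.11: net reverse reaction.

no; Q > K, reaction proceeds in reverse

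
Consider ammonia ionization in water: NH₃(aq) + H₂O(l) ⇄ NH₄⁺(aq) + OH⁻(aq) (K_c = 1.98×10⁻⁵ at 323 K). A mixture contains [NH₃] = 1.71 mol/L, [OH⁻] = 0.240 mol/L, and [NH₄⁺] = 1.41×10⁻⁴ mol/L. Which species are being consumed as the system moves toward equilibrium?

none (at equilibrium)

(H₂O is a pure liquid — omitted from Q_c.)
Q_c = [NH₄⁺]·[OH⁻] / [NH₃] = (1.41×10⁻⁴)·(0.240) / (1.71) = 1.98×10⁻⁵
Q_c = 1.98×10⁻⁵ = K_c; the system is at equilibrium.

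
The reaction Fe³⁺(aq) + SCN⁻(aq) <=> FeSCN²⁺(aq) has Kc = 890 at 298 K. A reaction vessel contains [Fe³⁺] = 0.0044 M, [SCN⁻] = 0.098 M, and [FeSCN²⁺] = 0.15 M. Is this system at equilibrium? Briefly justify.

Qc = [FeSCN²⁺] / ([Fe³⁺]·[SCN⁻]) = (0.15) / ((0.0044)·(0.098)) = 350
Qc = 350 < Kc = 890: net forward reaction.

no; Q < K, reaction proceeds forward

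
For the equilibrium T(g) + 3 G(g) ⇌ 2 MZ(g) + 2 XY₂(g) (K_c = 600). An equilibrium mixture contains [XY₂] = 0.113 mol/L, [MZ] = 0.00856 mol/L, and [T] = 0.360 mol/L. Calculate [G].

At equilibrium, K_c = [MZ]²·[XY₂]² / ([T]·[G]³) = 600.
(0.00856)²·(0.113)² / ((0.360)·([G])³) = 600
[G]³ = 4.33×10⁻⁹ ⇒ [G] = 0.00163 mol/L

[G] = 0.00163 mol/L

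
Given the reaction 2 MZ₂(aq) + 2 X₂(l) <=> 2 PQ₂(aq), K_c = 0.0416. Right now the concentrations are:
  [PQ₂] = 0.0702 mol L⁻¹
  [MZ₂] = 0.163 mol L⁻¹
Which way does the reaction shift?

(X₂ is a pure liquid — omitted from Q_c.)
Q_c = [PQ₂]² / [MZ₂]² = (0.0702)² / (0.163)² = 0.185
Q_c = 0.185 > K_c = 0.0416, so the reverse reaction proceeds.

to the left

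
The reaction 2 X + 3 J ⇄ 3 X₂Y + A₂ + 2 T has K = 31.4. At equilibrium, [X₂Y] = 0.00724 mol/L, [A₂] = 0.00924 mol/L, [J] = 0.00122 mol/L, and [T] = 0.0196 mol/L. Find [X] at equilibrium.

At equilibrium, K = [X₂Y]³·[A₂]·[T]² / ([X]²·[J]³) = 31.4.
(0.00724)³·(0.00924)·(0.0196)² / (([X])²·(0.00122)³) = 31.4
[X]² = 2.36×10⁻⁵ ⇒ [X] = 0.00486 mol/L

[X] = 0.00486 mol/L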